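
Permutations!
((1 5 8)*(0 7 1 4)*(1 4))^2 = ((0 7 4)(1 5 8))^2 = (0 4 7)(1 8 5)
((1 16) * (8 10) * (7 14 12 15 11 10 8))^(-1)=((1 16)(7 14 12 15 11 10))^(-1)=(1 16)(7 10 11 15 12 14)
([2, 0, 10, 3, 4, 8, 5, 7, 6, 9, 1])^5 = [2, 0, 10, 3, 4, 6, 8, 7, 5, 9, 1]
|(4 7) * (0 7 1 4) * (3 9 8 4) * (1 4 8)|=6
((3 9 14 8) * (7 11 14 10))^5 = (3 14 7 9 8 11 10)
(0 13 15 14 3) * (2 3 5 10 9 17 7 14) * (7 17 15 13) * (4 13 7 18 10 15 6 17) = [18, 1, 3, 0, 13, 15, 17, 14, 8, 6, 9, 11, 12, 7, 5, 2, 16, 4, 10] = (0 18 10 9 6 17 4 13 7 14 5 15 2 3)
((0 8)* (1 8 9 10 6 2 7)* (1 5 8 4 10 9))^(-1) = (0 8 5 7 2 6 10 4 1)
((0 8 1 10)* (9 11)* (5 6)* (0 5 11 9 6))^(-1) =(0 5 10 1 8)(6 11)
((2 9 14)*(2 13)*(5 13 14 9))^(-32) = ((14)(2 5 13))^(-32) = (14)(2 5 13)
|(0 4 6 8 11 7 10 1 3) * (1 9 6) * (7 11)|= |(11)(0 4 1 3)(6 8 7 10 9)|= 20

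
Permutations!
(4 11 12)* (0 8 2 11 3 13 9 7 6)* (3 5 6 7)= (0 8 2 11 12 4 5 6)(3 13 9)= [8, 1, 11, 13, 5, 6, 0, 7, 2, 3, 10, 12, 4, 9]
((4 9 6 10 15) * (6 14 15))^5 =(4 9 14 15)(6 10)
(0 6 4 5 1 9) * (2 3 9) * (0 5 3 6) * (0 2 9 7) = (0 2 6 4 3 7)(1 9 5) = [2, 9, 6, 7, 3, 1, 4, 0, 8, 5]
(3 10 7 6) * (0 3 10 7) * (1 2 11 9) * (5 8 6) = (0 3 7 5 8 6 10)(1 2 11 9) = [3, 2, 11, 7, 4, 8, 10, 5, 6, 1, 0, 9]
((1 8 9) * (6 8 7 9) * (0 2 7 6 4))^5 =(0 6 7 4 1 2 8 9)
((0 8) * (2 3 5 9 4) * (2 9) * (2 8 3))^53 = ((0 3 5 8)(4 9))^53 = (0 3 5 8)(4 9)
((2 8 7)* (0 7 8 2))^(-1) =(8)(0 7)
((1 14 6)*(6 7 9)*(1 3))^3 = ((1 14 7 9 6 3))^3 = (1 9)(3 7)(6 14)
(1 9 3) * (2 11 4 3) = (1 9 2 11 4 3) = [0, 9, 11, 1, 3, 5, 6, 7, 8, 2, 10, 4]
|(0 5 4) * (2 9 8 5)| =6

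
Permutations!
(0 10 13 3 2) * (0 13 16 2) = (0 10 16 2 13 3) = [10, 1, 13, 0, 4, 5, 6, 7, 8, 9, 16, 11, 12, 3, 14, 15, 2]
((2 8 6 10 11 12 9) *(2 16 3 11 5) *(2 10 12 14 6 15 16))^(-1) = ((2 8 15 16 3 11 14 6 12 9)(5 10))^(-1) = (2 9 12 6 14 11 3 16 15 8)(5 10)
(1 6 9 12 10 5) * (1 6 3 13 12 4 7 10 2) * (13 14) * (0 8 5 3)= (0 8 5 6 9 4 7 10 3 14 13 12 2 1)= [8, 0, 1, 14, 7, 6, 9, 10, 5, 4, 3, 11, 2, 12, 13]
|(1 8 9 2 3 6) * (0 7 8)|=8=|(0 7 8 9 2 3 6 1)|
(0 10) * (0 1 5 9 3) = (0 10 1 5 9 3) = [10, 5, 2, 0, 4, 9, 6, 7, 8, 3, 1]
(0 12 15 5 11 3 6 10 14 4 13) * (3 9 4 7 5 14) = (0 12 15 14 7 5 11 9 4 13)(3 6 10) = [12, 1, 2, 6, 13, 11, 10, 5, 8, 4, 3, 9, 15, 0, 7, 14]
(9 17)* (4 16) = (4 16)(9 17) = [0, 1, 2, 3, 16, 5, 6, 7, 8, 17, 10, 11, 12, 13, 14, 15, 4, 9]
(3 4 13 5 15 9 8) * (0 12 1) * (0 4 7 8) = (0 12 1 4 13 5 15 9)(3 7 8) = [12, 4, 2, 7, 13, 15, 6, 8, 3, 0, 10, 11, 1, 5, 14, 9]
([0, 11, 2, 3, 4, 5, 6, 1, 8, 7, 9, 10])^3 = (1 9 11 7 10)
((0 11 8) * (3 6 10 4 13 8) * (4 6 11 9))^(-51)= (0 8 13 4 9)(3 11)(6 10)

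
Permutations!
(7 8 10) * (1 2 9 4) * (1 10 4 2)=[0, 1, 9, 3, 10, 5, 6, 8, 4, 2, 7]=(2 9)(4 10 7 8)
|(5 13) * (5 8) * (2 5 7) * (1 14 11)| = 15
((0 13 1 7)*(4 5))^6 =(0 1)(7 13)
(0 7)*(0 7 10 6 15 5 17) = (0 10 6 15 5 17) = [10, 1, 2, 3, 4, 17, 15, 7, 8, 9, 6, 11, 12, 13, 14, 5, 16, 0]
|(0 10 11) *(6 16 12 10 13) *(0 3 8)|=9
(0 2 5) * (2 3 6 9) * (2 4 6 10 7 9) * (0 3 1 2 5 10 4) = (0 1 2 10 7 9)(3 4 6 5) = [1, 2, 10, 4, 6, 3, 5, 9, 8, 0, 7]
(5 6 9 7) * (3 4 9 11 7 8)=(3 4 9 8)(5 6 11 7)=[0, 1, 2, 4, 9, 6, 11, 5, 3, 8, 10, 7]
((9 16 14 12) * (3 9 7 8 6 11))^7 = (3 6 7 14 9 11 8 12 16) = ((3 9 16 14 12 7 8 6 11))^7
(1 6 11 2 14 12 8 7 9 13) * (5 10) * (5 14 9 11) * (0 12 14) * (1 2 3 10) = [12, 6, 9, 10, 4, 1, 5, 11, 7, 13, 0, 3, 8, 2, 14] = (14)(0 12 8 7 11 3 10)(1 6 5)(2 9 13)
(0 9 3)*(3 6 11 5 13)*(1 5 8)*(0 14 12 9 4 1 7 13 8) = (0 4 1 5 8 7 13 3 14 12 9 6 11) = [4, 5, 2, 14, 1, 8, 11, 13, 7, 6, 10, 0, 9, 3, 12]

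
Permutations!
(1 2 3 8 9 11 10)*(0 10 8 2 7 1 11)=(0 10 11 8 9)(1 7)(2 3)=[10, 7, 3, 2, 4, 5, 6, 1, 9, 0, 11, 8]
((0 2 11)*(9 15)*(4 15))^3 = (15) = ((0 2 11)(4 15 9))^3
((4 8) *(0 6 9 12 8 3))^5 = ((0 6 9 12 8 4 3))^5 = (0 4 12 6 3 8 9)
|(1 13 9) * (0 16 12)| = 3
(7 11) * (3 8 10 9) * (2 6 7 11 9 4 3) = (11)(2 6 7 9)(3 8 10 4) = [0, 1, 6, 8, 3, 5, 7, 9, 10, 2, 4, 11]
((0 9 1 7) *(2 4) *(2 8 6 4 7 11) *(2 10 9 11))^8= ((0 11 10 9 1 2 7)(4 8 6))^8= (0 11 10 9 1 2 7)(4 6 8)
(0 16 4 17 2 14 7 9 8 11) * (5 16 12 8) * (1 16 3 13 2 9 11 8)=[12, 16, 14, 13, 17, 3, 6, 11, 8, 5, 10, 0, 1, 2, 7, 15, 4, 9]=(0 12 1 16 4 17 9 5 3 13 2 14 7 11)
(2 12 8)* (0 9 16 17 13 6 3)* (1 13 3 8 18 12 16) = [9, 13, 16, 0, 4, 5, 8, 7, 2, 1, 10, 11, 18, 6, 14, 15, 17, 3, 12] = (0 9 1 13 6 8 2 16 17 3)(12 18)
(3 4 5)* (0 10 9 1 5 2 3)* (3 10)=[3, 5, 10, 4, 2, 0, 6, 7, 8, 1, 9]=(0 3 4 2 10 9 1 5)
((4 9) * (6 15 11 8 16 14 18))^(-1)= (4 9)(6 18 14 16 8 11 15)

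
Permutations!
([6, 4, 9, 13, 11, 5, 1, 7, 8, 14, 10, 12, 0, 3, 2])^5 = (0 12 11 4 1 6)(2 14 9)(3 13)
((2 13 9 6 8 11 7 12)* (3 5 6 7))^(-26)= (2 12 7 9 13)(3 11 8 6 5)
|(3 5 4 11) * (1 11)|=|(1 11 3 5 4)|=5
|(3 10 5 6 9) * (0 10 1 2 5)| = 6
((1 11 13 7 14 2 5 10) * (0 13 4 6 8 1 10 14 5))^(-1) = ((0 13 7 5 14 2)(1 11 4 6 8))^(-1) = (0 2 14 5 7 13)(1 8 6 4 11)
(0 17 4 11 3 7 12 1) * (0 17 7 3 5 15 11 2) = [7, 17, 0, 3, 2, 15, 6, 12, 8, 9, 10, 5, 1, 13, 14, 11, 16, 4] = (0 7 12 1 17 4 2)(5 15 11)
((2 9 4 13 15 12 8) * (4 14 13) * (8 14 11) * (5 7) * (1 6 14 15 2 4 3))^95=((1 6 14 13 2 9 11 8 4 3)(5 7)(12 15))^95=(1 9)(2 3)(4 13)(5 7)(6 11)(8 14)(12 15)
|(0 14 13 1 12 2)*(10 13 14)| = 6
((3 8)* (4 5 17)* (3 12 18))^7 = ((3 8 12 18)(4 5 17))^7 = (3 18 12 8)(4 5 17)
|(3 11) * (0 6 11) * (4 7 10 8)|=4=|(0 6 11 3)(4 7 10 8)|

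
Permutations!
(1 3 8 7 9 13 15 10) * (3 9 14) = (1 9 13 15 10)(3 8 7 14) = [0, 9, 2, 8, 4, 5, 6, 14, 7, 13, 1, 11, 12, 15, 3, 10]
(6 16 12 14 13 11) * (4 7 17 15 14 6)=[0, 1, 2, 3, 7, 5, 16, 17, 8, 9, 10, 4, 6, 11, 13, 14, 12, 15]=(4 7 17 15 14 13 11)(6 16 12)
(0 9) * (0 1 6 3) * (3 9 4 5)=(0 4 5 3)(1 6 9)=[4, 6, 2, 0, 5, 3, 9, 7, 8, 1]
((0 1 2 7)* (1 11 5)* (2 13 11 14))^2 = (0 2)(1 11)(5 13)(7 14) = ((0 14 2 7)(1 13 11 5))^2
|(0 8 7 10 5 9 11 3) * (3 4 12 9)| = |(0 8 7 10 5 3)(4 12 9 11)| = 12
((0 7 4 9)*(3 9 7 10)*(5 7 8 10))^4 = (0 8)(3 7)(4 9)(5 10)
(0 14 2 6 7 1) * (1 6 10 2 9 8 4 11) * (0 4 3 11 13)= [14, 4, 10, 11, 13, 5, 7, 6, 3, 8, 2, 1, 12, 0, 9]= (0 14 9 8 3 11 1 4 13)(2 10)(6 7)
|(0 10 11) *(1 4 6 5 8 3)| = 6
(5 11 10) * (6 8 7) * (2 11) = [0, 1, 11, 3, 4, 2, 8, 6, 7, 9, 5, 10] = (2 11 10 5)(6 8 7)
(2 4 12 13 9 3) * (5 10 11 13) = (2 4 12 5 10 11 13 9 3) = [0, 1, 4, 2, 12, 10, 6, 7, 8, 3, 11, 13, 5, 9]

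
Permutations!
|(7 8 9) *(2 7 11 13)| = 6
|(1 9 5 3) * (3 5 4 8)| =|(1 9 4 8 3)| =5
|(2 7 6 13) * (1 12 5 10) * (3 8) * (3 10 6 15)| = |(1 12 5 6 13 2 7 15 3 8 10)| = 11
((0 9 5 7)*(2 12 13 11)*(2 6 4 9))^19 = ((0 2 12 13 11 6 4 9 5 7))^19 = (0 7 5 9 4 6 11 13 12 2)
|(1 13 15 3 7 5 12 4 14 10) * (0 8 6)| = 30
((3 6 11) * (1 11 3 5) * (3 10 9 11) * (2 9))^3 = (1 10 11 3 2 5 6 9)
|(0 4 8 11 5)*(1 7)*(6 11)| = 6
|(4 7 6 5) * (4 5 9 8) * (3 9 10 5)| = |(3 9 8 4 7 6 10 5)| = 8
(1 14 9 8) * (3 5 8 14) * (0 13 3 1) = (0 13 3 5 8)(9 14) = [13, 1, 2, 5, 4, 8, 6, 7, 0, 14, 10, 11, 12, 3, 9]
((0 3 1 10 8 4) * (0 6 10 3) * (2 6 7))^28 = ((1 3)(2 6 10 8 4 7))^28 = (2 4 10)(6 7 8)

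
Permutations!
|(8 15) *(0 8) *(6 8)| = 4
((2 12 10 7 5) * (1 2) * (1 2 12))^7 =((1 12 10 7 5 2))^7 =(1 12 10 7 5 2)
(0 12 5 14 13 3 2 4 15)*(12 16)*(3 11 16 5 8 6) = [5, 1, 4, 2, 15, 14, 3, 7, 6, 9, 10, 16, 8, 11, 13, 0, 12] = (0 5 14 13 11 16 12 8 6 3 2 4 15)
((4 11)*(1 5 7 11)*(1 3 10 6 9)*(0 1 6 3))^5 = (0 4 11 7 5 1)(3 10)(6 9)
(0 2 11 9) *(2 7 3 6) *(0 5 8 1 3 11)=(0 7 11 9 5 8 1 3 6 2)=[7, 3, 0, 6, 4, 8, 2, 11, 1, 5, 10, 9]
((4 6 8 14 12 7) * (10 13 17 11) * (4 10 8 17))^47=(4 7 8 6 10 14 17 13 12 11)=((4 6 17 11 8 14 12 7 10 13))^47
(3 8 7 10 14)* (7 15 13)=(3 8 15 13 7 10 14)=[0, 1, 2, 8, 4, 5, 6, 10, 15, 9, 14, 11, 12, 7, 3, 13]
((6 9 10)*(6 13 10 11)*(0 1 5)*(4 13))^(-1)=(0 5 1)(4 10 13)(6 11 9)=((0 1 5)(4 13 10)(6 9 11))^(-1)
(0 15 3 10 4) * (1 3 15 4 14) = [4, 3, 2, 10, 0, 5, 6, 7, 8, 9, 14, 11, 12, 13, 1, 15] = (15)(0 4)(1 3 10 14)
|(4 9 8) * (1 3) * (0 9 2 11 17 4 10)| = 4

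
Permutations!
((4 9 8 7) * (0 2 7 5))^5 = (0 8 4 2 5 9 7)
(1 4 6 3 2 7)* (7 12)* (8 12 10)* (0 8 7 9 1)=(0 8 12 9 1 4 6 3 2 10 7)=[8, 4, 10, 2, 6, 5, 3, 0, 12, 1, 7, 11, 9]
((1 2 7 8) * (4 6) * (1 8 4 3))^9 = ((8)(1 2 7 4 6 3))^9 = (8)(1 4)(2 6)(3 7)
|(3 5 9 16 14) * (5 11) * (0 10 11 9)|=|(0 10 11 5)(3 9 16 14)|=4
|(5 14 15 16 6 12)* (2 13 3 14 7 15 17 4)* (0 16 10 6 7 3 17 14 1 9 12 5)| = |(0 16 7 15 10 6 5 3 1 9 12)(2 13 17 4)| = 44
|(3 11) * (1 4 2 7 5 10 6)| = 14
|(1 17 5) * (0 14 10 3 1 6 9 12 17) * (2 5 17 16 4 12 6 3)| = |(17)(0 14 10 2 5 3 1)(4 12 16)(6 9)| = 42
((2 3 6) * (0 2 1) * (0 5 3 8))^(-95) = ((0 2 8)(1 5 3 6))^(-95) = (0 2 8)(1 5 3 6)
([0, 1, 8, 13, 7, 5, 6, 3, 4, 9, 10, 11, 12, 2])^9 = [0, 1, 7, 8, 13, 5, 6, 2, 3, 9, 10, 11, 12, 4]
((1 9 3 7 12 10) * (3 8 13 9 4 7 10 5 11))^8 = ((1 4 7 12 5 11 3 10)(8 13 9))^8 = (8 9 13)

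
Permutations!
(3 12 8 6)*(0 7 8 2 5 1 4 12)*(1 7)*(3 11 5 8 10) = [1, 4, 8, 0, 12, 7, 11, 10, 6, 9, 3, 5, 2] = (0 1 4 12 2 8 6 11 5 7 10 3)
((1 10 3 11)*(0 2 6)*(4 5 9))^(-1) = ((0 2 6)(1 10 3 11)(4 5 9))^(-1) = (0 6 2)(1 11 3 10)(4 9 5)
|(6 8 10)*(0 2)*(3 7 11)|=|(0 2)(3 7 11)(6 8 10)|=6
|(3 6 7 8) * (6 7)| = 3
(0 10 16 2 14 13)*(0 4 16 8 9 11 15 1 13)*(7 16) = (0 10 8 9 11 15 1 13 4 7 16 2 14) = [10, 13, 14, 3, 7, 5, 6, 16, 9, 11, 8, 15, 12, 4, 0, 1, 2]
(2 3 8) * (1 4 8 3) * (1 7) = [0, 4, 7, 3, 8, 5, 6, 1, 2] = (1 4 8 2 7)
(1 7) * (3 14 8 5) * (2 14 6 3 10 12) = (1 7)(2 14 8 5 10 12)(3 6) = [0, 7, 14, 6, 4, 10, 3, 1, 5, 9, 12, 11, 2, 13, 8]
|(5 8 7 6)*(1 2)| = |(1 2)(5 8 7 6)| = 4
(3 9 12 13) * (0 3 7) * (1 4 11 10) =(0 3 9 12 13 7)(1 4 11 10) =[3, 4, 2, 9, 11, 5, 6, 0, 8, 12, 1, 10, 13, 7]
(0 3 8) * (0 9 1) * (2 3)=(0 2 3 8 9 1)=[2, 0, 3, 8, 4, 5, 6, 7, 9, 1]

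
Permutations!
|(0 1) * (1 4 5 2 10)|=6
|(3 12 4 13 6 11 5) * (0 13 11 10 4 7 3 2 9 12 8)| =13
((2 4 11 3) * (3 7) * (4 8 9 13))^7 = (2 3 7 11 4 13 9 8)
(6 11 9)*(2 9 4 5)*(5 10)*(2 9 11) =(2 11 4 10 5 9 6) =[0, 1, 11, 3, 10, 9, 2, 7, 8, 6, 5, 4]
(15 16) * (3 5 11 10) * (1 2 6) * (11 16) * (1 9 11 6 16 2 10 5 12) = [0, 10, 16, 12, 4, 2, 9, 7, 8, 11, 3, 5, 1, 13, 14, 6, 15] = (1 10 3 12)(2 16 15 6 9 11 5)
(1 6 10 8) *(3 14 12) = (1 6 10 8)(3 14 12) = [0, 6, 2, 14, 4, 5, 10, 7, 1, 9, 8, 11, 3, 13, 12]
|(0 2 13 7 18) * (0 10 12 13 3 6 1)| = 5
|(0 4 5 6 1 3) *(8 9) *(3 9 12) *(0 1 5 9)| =14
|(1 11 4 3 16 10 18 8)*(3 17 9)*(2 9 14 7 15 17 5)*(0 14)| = 55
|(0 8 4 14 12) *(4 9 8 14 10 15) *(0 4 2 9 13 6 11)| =12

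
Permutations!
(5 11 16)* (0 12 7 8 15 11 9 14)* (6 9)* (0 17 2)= (0 12 7 8 15 11 16 5 6 9 14 17 2)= [12, 1, 0, 3, 4, 6, 9, 8, 15, 14, 10, 16, 7, 13, 17, 11, 5, 2]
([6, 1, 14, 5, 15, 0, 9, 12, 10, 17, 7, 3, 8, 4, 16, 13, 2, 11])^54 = (0 3 17 6 5 11 9)(7 8)(10 12)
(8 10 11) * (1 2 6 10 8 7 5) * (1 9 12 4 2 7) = (1 7 5 9 12 4 2 6 10 11) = [0, 7, 6, 3, 2, 9, 10, 5, 8, 12, 11, 1, 4]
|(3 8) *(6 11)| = |(3 8)(6 11)| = 2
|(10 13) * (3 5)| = |(3 5)(10 13)| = 2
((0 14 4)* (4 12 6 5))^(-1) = (0 4 5 6 12 14)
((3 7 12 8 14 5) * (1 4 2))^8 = ((1 4 2)(3 7 12 8 14 5))^8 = (1 2 4)(3 12 14)(5 7 8)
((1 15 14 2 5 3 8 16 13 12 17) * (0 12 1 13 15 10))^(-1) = (0 10 1 13 17 12)(2 14 15 16 8 3 5)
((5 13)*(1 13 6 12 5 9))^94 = (1 13 9)(5 6 12)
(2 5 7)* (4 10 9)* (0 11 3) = [11, 1, 5, 0, 10, 7, 6, 2, 8, 4, 9, 3] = (0 11 3)(2 5 7)(4 10 9)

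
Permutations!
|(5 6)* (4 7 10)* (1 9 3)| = 6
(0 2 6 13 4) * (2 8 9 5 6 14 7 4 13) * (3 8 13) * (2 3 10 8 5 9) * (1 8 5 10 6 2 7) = (0 13 6 3 10 5 2 14 1 8 7 4) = [13, 8, 14, 10, 0, 2, 3, 4, 7, 9, 5, 11, 12, 6, 1]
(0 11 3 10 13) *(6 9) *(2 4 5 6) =(0 11 3 10 13)(2 4 5 6 9) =[11, 1, 4, 10, 5, 6, 9, 7, 8, 2, 13, 3, 12, 0]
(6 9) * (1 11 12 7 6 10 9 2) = (1 11 12 7 6 2)(9 10) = [0, 11, 1, 3, 4, 5, 2, 6, 8, 10, 9, 12, 7]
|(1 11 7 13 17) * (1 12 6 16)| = 8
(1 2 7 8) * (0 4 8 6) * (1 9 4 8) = (0 8 9 4 1 2 7 6) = [8, 2, 7, 3, 1, 5, 0, 6, 9, 4]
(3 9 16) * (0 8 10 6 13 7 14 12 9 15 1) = [8, 0, 2, 15, 4, 5, 13, 14, 10, 16, 6, 11, 9, 7, 12, 1, 3] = (0 8 10 6 13 7 14 12 9 16 3 15 1)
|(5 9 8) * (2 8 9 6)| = 4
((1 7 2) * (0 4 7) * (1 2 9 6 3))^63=(9)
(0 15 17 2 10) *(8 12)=(0 15 17 2 10)(8 12)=[15, 1, 10, 3, 4, 5, 6, 7, 12, 9, 0, 11, 8, 13, 14, 17, 16, 2]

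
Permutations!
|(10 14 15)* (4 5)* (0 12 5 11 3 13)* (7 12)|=24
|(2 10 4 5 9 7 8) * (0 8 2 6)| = 6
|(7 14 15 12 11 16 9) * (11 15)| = 10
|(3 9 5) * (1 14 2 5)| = 6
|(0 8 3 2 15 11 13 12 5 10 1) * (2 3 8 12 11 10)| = |(0 12 5 2 15 10 1)(11 13)| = 14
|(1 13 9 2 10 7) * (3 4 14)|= |(1 13 9 2 10 7)(3 4 14)|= 6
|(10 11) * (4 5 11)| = |(4 5 11 10)| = 4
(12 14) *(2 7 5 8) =(2 7 5 8)(12 14) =[0, 1, 7, 3, 4, 8, 6, 5, 2, 9, 10, 11, 14, 13, 12]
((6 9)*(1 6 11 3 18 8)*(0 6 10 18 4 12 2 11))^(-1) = (0 9 6)(1 8 18 10)(2 12 4 3 11)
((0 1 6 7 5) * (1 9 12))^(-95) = (0 1 5 12 7 9 6)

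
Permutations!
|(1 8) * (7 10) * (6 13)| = 2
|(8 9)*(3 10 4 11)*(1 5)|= |(1 5)(3 10 4 11)(8 9)|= 4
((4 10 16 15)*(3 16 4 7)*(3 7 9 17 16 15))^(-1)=((3 15 9 17 16)(4 10))^(-1)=(3 16 17 9 15)(4 10)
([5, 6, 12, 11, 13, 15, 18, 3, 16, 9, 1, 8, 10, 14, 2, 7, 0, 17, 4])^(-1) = (0 16 8 11 3 7 15 5)(1 10 12 2 14 13 4 18 6)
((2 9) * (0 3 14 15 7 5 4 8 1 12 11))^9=(0 12 8 5 15 3 11 1 4 7 14)(2 9)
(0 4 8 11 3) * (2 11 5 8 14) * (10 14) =(0 4 10 14 2 11 3)(5 8) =[4, 1, 11, 0, 10, 8, 6, 7, 5, 9, 14, 3, 12, 13, 2]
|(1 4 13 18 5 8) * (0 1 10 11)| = 9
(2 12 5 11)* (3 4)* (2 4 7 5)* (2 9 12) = [0, 1, 2, 7, 3, 11, 6, 5, 8, 12, 10, 4, 9] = (3 7 5 11 4)(9 12)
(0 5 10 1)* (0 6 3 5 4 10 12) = (0 4 10 1 6 3 5 12) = [4, 6, 2, 5, 10, 12, 3, 7, 8, 9, 1, 11, 0]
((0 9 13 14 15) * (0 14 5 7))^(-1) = (0 7 5 13 9)(14 15)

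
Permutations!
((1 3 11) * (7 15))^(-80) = ((1 3 11)(7 15))^(-80) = (15)(1 3 11)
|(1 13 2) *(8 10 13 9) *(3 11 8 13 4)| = 20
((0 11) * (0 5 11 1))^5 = ((0 1)(5 11))^5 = (0 1)(5 11)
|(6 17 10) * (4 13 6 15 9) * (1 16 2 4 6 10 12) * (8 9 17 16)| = |(1 8 9 6 16 2 4 13 10 15 17 12)| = 12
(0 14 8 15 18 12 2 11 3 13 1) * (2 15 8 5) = [14, 0, 11, 13, 4, 2, 6, 7, 8, 9, 10, 3, 15, 1, 5, 18, 16, 17, 12] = (0 14 5 2 11 3 13 1)(12 15 18)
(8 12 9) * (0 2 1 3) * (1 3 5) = (0 2 3)(1 5)(8 12 9) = [2, 5, 3, 0, 4, 1, 6, 7, 12, 8, 10, 11, 9]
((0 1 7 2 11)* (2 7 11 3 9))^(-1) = ((0 1 11)(2 3 9))^(-1) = (0 11 1)(2 9 3)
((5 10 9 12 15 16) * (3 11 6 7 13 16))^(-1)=(3 15 12 9 10 5 16 13 7 6 11)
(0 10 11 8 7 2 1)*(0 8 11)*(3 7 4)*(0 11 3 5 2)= (0 10 11 3 7)(1 8 4 5 2)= [10, 8, 1, 7, 5, 2, 6, 0, 4, 9, 11, 3]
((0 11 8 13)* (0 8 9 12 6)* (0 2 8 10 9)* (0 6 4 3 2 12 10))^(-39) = (0 2 12)(3 6 13)(4 11 8)(9 10)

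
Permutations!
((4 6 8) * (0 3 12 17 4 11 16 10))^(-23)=((0 3 12 17 4 6 8 11 16 10))^(-23)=(0 11 4 3 16 6 12 10 8 17)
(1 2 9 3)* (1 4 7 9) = (1 2)(3 4 7 9) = [0, 2, 1, 4, 7, 5, 6, 9, 8, 3]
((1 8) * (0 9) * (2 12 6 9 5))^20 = (0 2 6)(5 12 9)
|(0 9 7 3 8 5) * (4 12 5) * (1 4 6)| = 10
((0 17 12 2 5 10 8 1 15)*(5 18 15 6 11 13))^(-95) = ((0 17 12 2 18 15)(1 6 11 13 5 10 8))^(-95) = (0 17 12 2 18 15)(1 13 8 11 10 6 5)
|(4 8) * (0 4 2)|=|(0 4 8 2)|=4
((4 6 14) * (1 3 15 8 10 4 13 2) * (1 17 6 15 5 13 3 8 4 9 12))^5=(2 5 14 17 13 3 6)(4 15)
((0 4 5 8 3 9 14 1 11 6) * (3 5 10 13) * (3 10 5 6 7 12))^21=(14)(0 4 5 8 6)(10 13)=((0 4 5 8 6)(1 11 7 12 3 9 14)(10 13))^21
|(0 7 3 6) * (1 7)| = 5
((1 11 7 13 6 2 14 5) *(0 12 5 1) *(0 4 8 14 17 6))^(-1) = ((0 12 5 4 8 14 1 11 7 13)(2 17 6))^(-1) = (0 13 7 11 1 14 8 4 5 12)(2 6 17)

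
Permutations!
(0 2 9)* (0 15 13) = (0 2 9 15 13) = [2, 1, 9, 3, 4, 5, 6, 7, 8, 15, 10, 11, 12, 0, 14, 13]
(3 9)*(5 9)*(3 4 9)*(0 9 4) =(0 9)(3 5) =[9, 1, 2, 5, 4, 3, 6, 7, 8, 0]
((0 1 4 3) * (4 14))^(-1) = (0 3 4 14 1)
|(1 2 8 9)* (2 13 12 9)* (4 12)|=10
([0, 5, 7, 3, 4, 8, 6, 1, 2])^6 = (1 5 8 2 7)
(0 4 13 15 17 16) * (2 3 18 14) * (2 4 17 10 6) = (0 17 16)(2 3 18 14 4 13 15 10 6) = [17, 1, 3, 18, 13, 5, 2, 7, 8, 9, 6, 11, 12, 15, 4, 10, 0, 16, 14]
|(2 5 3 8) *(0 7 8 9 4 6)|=9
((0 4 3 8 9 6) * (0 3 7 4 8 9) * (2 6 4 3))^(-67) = ((0 8)(2 6)(3 9 4 7))^(-67) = (0 8)(2 6)(3 9 4 7)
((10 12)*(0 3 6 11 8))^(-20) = (12)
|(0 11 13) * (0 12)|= |(0 11 13 12)|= 4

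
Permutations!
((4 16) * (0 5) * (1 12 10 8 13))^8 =(16)(1 8 12 13 10)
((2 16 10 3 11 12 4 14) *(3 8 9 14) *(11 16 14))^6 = (3 12 9 10)(4 11 8 16)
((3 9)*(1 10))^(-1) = ((1 10)(3 9))^(-1) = (1 10)(3 9)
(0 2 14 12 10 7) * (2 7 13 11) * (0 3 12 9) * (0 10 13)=[7, 1, 14, 12, 4, 5, 6, 3, 8, 10, 0, 2, 13, 11, 9]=(0 7 3 12 13 11 2 14 9 10)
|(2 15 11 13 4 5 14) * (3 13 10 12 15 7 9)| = 8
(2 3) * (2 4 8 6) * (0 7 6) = (0 7 6 2 3 4 8) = [7, 1, 3, 4, 8, 5, 2, 6, 0]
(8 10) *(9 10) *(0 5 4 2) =(0 5 4 2)(8 9 10) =[5, 1, 0, 3, 2, 4, 6, 7, 9, 10, 8]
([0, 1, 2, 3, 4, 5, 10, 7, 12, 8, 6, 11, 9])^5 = (6 10)(8 9 12)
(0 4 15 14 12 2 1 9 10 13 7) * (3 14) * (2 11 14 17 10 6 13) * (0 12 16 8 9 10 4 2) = (0 2 1 10)(3 17 4 15)(6 13 7 12 11 14 16 8 9) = [2, 10, 1, 17, 15, 5, 13, 12, 9, 6, 0, 14, 11, 7, 16, 3, 8, 4]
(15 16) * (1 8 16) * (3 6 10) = (1 8 16 15)(3 6 10) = [0, 8, 2, 6, 4, 5, 10, 7, 16, 9, 3, 11, 12, 13, 14, 1, 15]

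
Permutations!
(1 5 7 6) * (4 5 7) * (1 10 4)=[0, 7, 2, 3, 5, 1, 10, 6, 8, 9, 4]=(1 7 6 10 4 5)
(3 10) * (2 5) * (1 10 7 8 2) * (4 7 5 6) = (1 10 3 5)(2 6 4 7 8) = [0, 10, 6, 5, 7, 1, 4, 8, 2, 9, 3]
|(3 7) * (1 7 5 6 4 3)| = |(1 7)(3 5 6 4)| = 4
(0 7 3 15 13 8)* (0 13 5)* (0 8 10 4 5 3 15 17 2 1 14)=[7, 14, 1, 17, 5, 8, 6, 15, 13, 9, 4, 11, 12, 10, 0, 3, 16, 2]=(0 7 15 3 17 2 1 14)(4 5 8 13 10)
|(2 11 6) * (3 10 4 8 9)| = |(2 11 6)(3 10 4 8 9)| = 15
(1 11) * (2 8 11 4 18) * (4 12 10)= (1 12 10 4 18 2 8 11)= [0, 12, 8, 3, 18, 5, 6, 7, 11, 9, 4, 1, 10, 13, 14, 15, 16, 17, 2]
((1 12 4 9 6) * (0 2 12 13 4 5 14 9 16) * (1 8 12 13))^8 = (0 4 2 16 13)(5 9 8)(6 12 14)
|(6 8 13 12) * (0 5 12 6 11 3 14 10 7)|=24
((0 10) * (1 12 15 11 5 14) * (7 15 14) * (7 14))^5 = (0 10)(1 5 15 12 14 11 7)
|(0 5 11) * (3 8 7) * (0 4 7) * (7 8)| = 10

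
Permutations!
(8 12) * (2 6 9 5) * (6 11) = [0, 1, 11, 3, 4, 2, 9, 7, 12, 5, 10, 6, 8] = (2 11 6 9 5)(8 12)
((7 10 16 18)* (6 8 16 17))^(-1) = ((6 8 16 18 7 10 17))^(-1) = (6 17 10 7 18 16 8)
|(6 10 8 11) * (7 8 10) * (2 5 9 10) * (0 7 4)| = 12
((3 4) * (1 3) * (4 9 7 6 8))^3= ((1 3 9 7 6 8 4))^3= (1 7 4 9 8 3 6)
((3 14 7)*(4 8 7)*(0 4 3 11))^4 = (14)(0 11 7 8 4)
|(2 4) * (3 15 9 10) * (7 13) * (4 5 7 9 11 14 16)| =12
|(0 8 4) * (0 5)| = |(0 8 4 5)| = 4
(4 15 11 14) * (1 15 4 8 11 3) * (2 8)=(1 15 3)(2 8 11 14)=[0, 15, 8, 1, 4, 5, 6, 7, 11, 9, 10, 14, 12, 13, 2, 3]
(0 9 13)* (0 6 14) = [9, 1, 2, 3, 4, 5, 14, 7, 8, 13, 10, 11, 12, 6, 0] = (0 9 13 6 14)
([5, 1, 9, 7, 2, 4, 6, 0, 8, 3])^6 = (0 7 3 9 2 4 5)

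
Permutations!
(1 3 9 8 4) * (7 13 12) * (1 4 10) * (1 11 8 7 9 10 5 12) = (1 3 10 11 8 5 12 9 7 13) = [0, 3, 2, 10, 4, 12, 6, 13, 5, 7, 11, 8, 9, 1]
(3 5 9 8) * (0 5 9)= (0 5)(3 9 8)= [5, 1, 2, 9, 4, 0, 6, 7, 3, 8]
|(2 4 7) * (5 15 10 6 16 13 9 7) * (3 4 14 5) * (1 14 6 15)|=6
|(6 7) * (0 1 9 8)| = |(0 1 9 8)(6 7)| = 4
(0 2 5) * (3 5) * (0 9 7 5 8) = (0 2 3 8)(5 9 7) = [2, 1, 3, 8, 4, 9, 6, 5, 0, 7]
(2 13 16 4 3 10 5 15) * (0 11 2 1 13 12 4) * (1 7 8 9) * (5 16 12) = (0 11 2 5 15 7 8 9 1 13 12 4 3 10 16) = [11, 13, 5, 10, 3, 15, 6, 8, 9, 1, 16, 2, 4, 12, 14, 7, 0]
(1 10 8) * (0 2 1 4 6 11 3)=(0 2 1 10 8 4 6 11 3)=[2, 10, 1, 0, 6, 5, 11, 7, 4, 9, 8, 3]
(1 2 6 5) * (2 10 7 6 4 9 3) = (1 10 7 6 5)(2 4 9 3) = [0, 10, 4, 2, 9, 1, 5, 6, 8, 3, 7]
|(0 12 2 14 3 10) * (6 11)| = 6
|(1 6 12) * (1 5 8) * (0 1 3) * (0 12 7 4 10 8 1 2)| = 18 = |(0 2)(1 6 7 4 10 8 3 12 5)|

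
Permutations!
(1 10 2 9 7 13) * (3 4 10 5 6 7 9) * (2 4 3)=[0, 5, 2, 3, 10, 6, 7, 13, 8, 9, 4, 11, 12, 1]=(1 5 6 7 13)(4 10)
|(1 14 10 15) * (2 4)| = |(1 14 10 15)(2 4)| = 4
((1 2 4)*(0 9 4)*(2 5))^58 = ((0 9 4 1 5 2))^58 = (0 5 4)(1 9 2)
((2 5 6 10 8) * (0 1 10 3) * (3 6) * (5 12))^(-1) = (0 3 5 12 2 8 10 1)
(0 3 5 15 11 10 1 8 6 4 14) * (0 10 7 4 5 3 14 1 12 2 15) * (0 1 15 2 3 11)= (0 14 10 12 3 11 7 4 15)(1 8 6 5)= [14, 8, 2, 11, 15, 1, 5, 4, 6, 9, 12, 7, 3, 13, 10, 0]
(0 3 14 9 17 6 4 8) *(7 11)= [3, 1, 2, 14, 8, 5, 4, 11, 0, 17, 10, 7, 12, 13, 9, 15, 16, 6]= (0 3 14 9 17 6 4 8)(7 11)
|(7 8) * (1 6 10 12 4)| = |(1 6 10 12 4)(7 8)| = 10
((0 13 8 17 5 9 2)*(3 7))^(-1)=((0 13 8 17 5 9 2)(3 7))^(-1)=(0 2 9 5 17 8 13)(3 7)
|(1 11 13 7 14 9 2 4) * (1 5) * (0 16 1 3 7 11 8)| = 28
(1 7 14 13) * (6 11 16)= (1 7 14 13)(6 11 16)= [0, 7, 2, 3, 4, 5, 11, 14, 8, 9, 10, 16, 12, 1, 13, 15, 6]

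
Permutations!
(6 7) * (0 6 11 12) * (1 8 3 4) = (0 6 7 11 12)(1 8 3 4) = [6, 8, 2, 4, 1, 5, 7, 11, 3, 9, 10, 12, 0]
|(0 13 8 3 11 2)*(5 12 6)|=|(0 13 8 3 11 2)(5 12 6)|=6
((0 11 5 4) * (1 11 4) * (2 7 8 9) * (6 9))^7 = ((0 4)(1 11 5)(2 7 8 6 9))^7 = (0 4)(1 11 5)(2 8 9 7 6)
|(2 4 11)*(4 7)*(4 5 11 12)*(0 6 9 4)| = |(0 6 9 4 12)(2 7 5 11)| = 20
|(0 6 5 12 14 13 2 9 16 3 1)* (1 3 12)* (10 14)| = |(0 6 5 1)(2 9 16 12 10 14 13)| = 28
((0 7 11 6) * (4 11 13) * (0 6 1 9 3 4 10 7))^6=(13)(1 9 3 4 11)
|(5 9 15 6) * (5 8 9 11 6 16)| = 7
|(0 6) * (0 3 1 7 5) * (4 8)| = 6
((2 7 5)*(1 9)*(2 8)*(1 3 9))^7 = (2 8 5 7)(3 9)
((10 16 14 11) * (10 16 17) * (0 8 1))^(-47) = ((0 8 1)(10 17)(11 16 14))^(-47) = (0 8 1)(10 17)(11 16 14)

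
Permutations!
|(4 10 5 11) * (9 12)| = |(4 10 5 11)(9 12)| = 4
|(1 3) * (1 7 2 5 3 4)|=|(1 4)(2 5 3 7)|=4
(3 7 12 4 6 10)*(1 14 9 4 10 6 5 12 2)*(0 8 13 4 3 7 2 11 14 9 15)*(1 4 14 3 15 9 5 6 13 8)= (0 1 5 12 10 7 11 3 2 4 6 13 14 9 15)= [1, 5, 4, 2, 6, 12, 13, 11, 8, 15, 7, 3, 10, 14, 9, 0]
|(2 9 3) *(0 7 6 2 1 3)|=|(0 7 6 2 9)(1 3)|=10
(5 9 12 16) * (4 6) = (4 6)(5 9 12 16) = [0, 1, 2, 3, 6, 9, 4, 7, 8, 12, 10, 11, 16, 13, 14, 15, 5]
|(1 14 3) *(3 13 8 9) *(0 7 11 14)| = 9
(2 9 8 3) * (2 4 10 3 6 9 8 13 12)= (2 8 6 9 13 12)(3 4 10)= [0, 1, 8, 4, 10, 5, 9, 7, 6, 13, 3, 11, 2, 12]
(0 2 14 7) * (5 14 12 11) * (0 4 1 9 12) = (0 2)(1 9 12 11 5 14 7 4) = [2, 9, 0, 3, 1, 14, 6, 4, 8, 12, 10, 5, 11, 13, 7]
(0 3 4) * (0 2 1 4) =[3, 4, 1, 0, 2] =(0 3)(1 4 2)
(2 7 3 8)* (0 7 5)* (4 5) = (0 7 3 8 2 4 5) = [7, 1, 4, 8, 5, 0, 6, 3, 2]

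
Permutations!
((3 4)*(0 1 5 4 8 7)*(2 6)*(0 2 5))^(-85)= (0 1)(2 7 8 3 4 5 6)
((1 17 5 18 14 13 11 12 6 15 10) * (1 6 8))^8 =(1 8 12 11 13 14 18 5 17)(6 10 15) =((1 17 5 18 14 13 11 12 8)(6 15 10))^8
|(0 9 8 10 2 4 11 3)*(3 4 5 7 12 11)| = |(0 9 8 10 2 5 7 12 11 4 3)| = 11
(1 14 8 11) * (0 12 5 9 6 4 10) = [12, 14, 2, 3, 10, 9, 4, 7, 11, 6, 0, 1, 5, 13, 8] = (0 12 5 9 6 4 10)(1 14 8 11)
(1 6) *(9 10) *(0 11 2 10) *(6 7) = (0 11 2 10 9)(1 7 6) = [11, 7, 10, 3, 4, 5, 1, 6, 8, 0, 9, 2]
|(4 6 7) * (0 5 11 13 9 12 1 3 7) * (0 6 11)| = |(0 5)(1 3 7 4 11 13 9 12)| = 8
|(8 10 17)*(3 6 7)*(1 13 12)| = 3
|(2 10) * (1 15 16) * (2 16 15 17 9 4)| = 7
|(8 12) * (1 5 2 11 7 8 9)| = 8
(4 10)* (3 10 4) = (3 10) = [0, 1, 2, 10, 4, 5, 6, 7, 8, 9, 3]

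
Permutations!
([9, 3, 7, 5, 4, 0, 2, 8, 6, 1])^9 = (0 5 3 1 9)(2 7 8 6)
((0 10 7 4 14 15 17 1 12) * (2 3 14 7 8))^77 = ((0 10 8 2 3 14 15 17 1 12)(4 7))^77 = (0 17 3 10 1 14 8 12 15 2)(4 7)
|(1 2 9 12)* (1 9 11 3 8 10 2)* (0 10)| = |(0 10 2 11 3 8)(9 12)| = 6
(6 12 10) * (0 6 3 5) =(0 6 12 10 3 5) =[6, 1, 2, 5, 4, 0, 12, 7, 8, 9, 3, 11, 10]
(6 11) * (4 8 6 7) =(4 8 6 11 7) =[0, 1, 2, 3, 8, 5, 11, 4, 6, 9, 10, 7]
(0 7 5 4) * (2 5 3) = (0 7 3 2 5 4) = [7, 1, 5, 2, 0, 4, 6, 3]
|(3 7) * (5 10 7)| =|(3 5 10 7)| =4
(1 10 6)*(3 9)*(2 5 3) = (1 10 6)(2 5 3 9) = [0, 10, 5, 9, 4, 3, 1, 7, 8, 2, 6]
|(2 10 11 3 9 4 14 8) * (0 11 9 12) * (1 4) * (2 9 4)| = |(0 11 3 12)(1 2 10 4 14 8 9)| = 28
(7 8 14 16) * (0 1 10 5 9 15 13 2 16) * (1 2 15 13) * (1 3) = (0 2 16 7 8 14)(1 10 5 9 13 15 3) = [2, 10, 16, 1, 4, 9, 6, 8, 14, 13, 5, 11, 12, 15, 0, 3, 7]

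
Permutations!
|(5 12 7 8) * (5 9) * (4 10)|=|(4 10)(5 12 7 8 9)|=10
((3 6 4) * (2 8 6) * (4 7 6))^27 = ((2 8 4 3)(6 7))^27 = (2 3 4 8)(6 7)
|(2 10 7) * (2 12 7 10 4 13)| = |(2 4 13)(7 12)| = 6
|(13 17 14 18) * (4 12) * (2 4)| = |(2 4 12)(13 17 14 18)| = 12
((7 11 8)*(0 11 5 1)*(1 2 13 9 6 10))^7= ((0 11 8 7 5 2 13 9 6 10 1))^7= (0 9 7 1 13 8 10 2 11 6 5)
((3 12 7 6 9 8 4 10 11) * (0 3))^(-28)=(0 12 6 8 10)(3 7 9 4 11)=((0 3 12 7 6 9 8 4 10 11))^(-28)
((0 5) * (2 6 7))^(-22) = (2 7 6)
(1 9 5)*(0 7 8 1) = [7, 9, 2, 3, 4, 0, 6, 8, 1, 5] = (0 7 8 1 9 5)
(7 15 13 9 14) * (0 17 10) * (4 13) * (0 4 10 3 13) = (0 17 3 13 9 14 7 15 10 4) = [17, 1, 2, 13, 0, 5, 6, 15, 8, 14, 4, 11, 12, 9, 7, 10, 16, 3]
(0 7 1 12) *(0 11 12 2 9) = (0 7 1 2 9)(11 12) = [7, 2, 9, 3, 4, 5, 6, 1, 8, 0, 10, 12, 11]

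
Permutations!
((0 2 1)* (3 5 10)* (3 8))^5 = (0 1 2)(3 5 10 8)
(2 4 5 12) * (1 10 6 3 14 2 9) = [0, 10, 4, 14, 5, 12, 3, 7, 8, 1, 6, 11, 9, 13, 2] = (1 10 6 3 14 2 4 5 12 9)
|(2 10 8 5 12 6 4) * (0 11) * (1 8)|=|(0 11)(1 8 5 12 6 4 2 10)|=8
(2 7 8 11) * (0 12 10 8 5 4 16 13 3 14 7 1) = (0 12 10 8 11 2 1)(3 14 7 5 4 16 13) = [12, 0, 1, 14, 16, 4, 6, 5, 11, 9, 8, 2, 10, 3, 7, 15, 13]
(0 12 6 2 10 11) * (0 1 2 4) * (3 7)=(0 12 6 4)(1 2 10 11)(3 7)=[12, 2, 10, 7, 0, 5, 4, 3, 8, 9, 11, 1, 6]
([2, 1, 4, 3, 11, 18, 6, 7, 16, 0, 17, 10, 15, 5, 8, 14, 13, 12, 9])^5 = [17, 1, 12, 3, 15, 4, 6, 7, 9, 10, 8, 14, 13, 2, 18, 5, 0, 16, 11]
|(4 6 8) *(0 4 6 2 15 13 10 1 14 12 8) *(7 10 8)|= |(0 4 2 15 13 8 6)(1 14 12 7 10)|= 35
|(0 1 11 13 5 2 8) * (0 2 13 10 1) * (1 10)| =2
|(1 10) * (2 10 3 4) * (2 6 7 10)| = |(1 3 4 6 7 10)| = 6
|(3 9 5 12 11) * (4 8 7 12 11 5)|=|(3 9 4 8 7 12 5 11)|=8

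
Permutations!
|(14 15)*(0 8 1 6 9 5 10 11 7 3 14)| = |(0 8 1 6 9 5 10 11 7 3 14 15)| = 12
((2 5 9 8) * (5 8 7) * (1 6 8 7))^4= (1 7 6 5 8 9 2)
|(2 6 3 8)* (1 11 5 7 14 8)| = 9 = |(1 11 5 7 14 8 2 6 3)|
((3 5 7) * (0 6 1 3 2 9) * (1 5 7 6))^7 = ((0 1 3 7 2 9)(5 6))^7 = (0 1 3 7 2 9)(5 6)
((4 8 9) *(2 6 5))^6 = ((2 6 5)(4 8 9))^6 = (9)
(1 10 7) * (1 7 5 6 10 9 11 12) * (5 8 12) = [0, 9, 2, 3, 4, 6, 10, 7, 12, 11, 8, 5, 1] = (1 9 11 5 6 10 8 12)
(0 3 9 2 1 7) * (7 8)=[3, 8, 1, 9, 4, 5, 6, 0, 7, 2]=(0 3 9 2 1 8 7)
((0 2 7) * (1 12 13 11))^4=(13)(0 2 7)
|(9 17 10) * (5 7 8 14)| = 12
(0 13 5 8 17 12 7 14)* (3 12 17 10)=(17)(0 13 5 8 10 3 12 7 14)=[13, 1, 2, 12, 4, 8, 6, 14, 10, 9, 3, 11, 7, 5, 0, 15, 16, 17]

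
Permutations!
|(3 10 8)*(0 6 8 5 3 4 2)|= |(0 6 8 4 2)(3 10 5)|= 15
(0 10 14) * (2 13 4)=[10, 1, 13, 3, 2, 5, 6, 7, 8, 9, 14, 11, 12, 4, 0]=(0 10 14)(2 13 4)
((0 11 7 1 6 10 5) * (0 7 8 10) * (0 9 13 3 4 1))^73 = (0 11 8 10 5 7)(1 6 9 13 3 4)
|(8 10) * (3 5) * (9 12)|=2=|(3 5)(8 10)(9 12)|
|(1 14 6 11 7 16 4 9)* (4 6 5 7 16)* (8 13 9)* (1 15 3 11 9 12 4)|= |(1 14 5 7)(3 11 16 6 9 15)(4 8 13 12)|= 12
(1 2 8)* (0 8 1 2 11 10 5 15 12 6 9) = [8, 11, 1, 3, 4, 15, 9, 7, 2, 0, 5, 10, 6, 13, 14, 12] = (0 8 2 1 11 10 5 15 12 6 9)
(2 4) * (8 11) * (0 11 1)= (0 11 8 1)(2 4)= [11, 0, 4, 3, 2, 5, 6, 7, 1, 9, 10, 8]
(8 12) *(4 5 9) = (4 5 9)(8 12) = [0, 1, 2, 3, 5, 9, 6, 7, 12, 4, 10, 11, 8]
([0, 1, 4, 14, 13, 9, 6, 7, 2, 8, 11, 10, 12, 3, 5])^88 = [0, 1, 2, 3, 4, 5, 6, 7, 8, 9, 10, 11, 12, 13, 14]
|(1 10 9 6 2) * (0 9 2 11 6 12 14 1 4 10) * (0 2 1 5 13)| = |(0 9 12 14 5 13)(1 2 4 10)(6 11)| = 12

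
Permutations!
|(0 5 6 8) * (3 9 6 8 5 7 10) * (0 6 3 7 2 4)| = 6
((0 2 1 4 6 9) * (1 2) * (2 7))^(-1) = (0 9 6 4 1)(2 7)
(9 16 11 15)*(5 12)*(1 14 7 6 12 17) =(1 14 7 6 12 5 17)(9 16 11 15) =[0, 14, 2, 3, 4, 17, 12, 6, 8, 16, 10, 15, 5, 13, 7, 9, 11, 1]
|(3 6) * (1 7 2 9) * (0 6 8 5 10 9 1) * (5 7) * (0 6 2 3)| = |(0 2 1 5 10 9 6)(3 8 7)| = 21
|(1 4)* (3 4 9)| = 4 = |(1 9 3 4)|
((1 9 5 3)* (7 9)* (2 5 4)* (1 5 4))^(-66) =((1 7 9)(2 4)(3 5))^(-66) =(9)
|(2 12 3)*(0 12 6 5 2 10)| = |(0 12 3 10)(2 6 5)| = 12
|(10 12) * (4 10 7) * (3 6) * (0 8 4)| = 6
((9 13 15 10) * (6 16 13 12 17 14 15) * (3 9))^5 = ((3 9 12 17 14 15 10)(6 16 13))^5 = (3 15 17 9 10 14 12)(6 13 16)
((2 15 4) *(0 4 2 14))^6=(15)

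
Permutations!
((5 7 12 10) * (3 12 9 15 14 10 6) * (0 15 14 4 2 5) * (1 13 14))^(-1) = (0 10 14 13 1 9 7 5 2 4 15)(3 6 12)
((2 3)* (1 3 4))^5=(1 3 2 4)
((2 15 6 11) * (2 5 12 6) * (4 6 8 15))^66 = (2 6 5 8)(4 11 12 15)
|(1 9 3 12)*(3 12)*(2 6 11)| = |(1 9 12)(2 6 11)| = 3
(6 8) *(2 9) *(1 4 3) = (1 4 3)(2 9)(6 8) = [0, 4, 9, 1, 3, 5, 8, 7, 6, 2]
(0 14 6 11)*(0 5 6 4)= (0 14 4)(5 6 11)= [14, 1, 2, 3, 0, 6, 11, 7, 8, 9, 10, 5, 12, 13, 4]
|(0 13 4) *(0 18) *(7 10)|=|(0 13 4 18)(7 10)|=4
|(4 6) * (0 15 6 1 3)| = |(0 15 6 4 1 3)| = 6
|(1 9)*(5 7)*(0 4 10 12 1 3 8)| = 8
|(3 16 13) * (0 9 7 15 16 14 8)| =|(0 9 7 15 16 13 3 14 8)| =9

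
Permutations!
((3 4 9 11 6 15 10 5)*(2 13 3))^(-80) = ((2 13 3 4 9 11 6 15 10 5))^(-80) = (15)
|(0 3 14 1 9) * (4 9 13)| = 7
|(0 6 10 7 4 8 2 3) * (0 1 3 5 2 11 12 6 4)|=8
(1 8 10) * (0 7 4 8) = [7, 0, 2, 3, 8, 5, 6, 4, 10, 9, 1] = (0 7 4 8 10 1)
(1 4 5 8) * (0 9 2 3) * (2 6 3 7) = (0 9 6 3)(1 4 5 8)(2 7) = [9, 4, 7, 0, 5, 8, 3, 2, 1, 6]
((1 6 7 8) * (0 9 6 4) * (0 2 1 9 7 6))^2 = ((0 7 8 9)(1 4 2))^2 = (0 8)(1 2 4)(7 9)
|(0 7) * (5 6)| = 2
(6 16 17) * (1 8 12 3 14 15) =(1 8 12 3 14 15)(6 16 17) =[0, 8, 2, 14, 4, 5, 16, 7, 12, 9, 10, 11, 3, 13, 15, 1, 17, 6]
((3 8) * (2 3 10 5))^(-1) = ((2 3 8 10 5))^(-1) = (2 5 10 8 3)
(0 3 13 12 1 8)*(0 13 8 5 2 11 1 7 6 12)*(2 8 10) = (0 3 10 2 11 1 5 8 13)(6 12 7) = [3, 5, 11, 10, 4, 8, 12, 6, 13, 9, 2, 1, 7, 0]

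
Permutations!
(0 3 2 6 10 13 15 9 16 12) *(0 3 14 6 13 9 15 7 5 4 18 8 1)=[14, 0, 13, 2, 18, 4, 10, 5, 1, 16, 9, 11, 3, 7, 6, 15, 12, 17, 8]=(0 14 6 10 9 16 12 3 2 13 7 5 4 18 8 1)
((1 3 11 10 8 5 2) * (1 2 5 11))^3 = ((1 3)(8 11 10))^3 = (11)(1 3)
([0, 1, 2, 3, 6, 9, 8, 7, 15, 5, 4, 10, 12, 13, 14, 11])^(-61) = [0, 1, 2, 3, 10, 9, 4, 7, 6, 5, 11, 15, 12, 13, 14, 8]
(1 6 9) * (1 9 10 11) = (1 6 10 11) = [0, 6, 2, 3, 4, 5, 10, 7, 8, 9, 11, 1]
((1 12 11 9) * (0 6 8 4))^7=(0 4 8 6)(1 9 11 12)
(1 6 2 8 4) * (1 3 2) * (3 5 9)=(1 6)(2 8 4 5 9 3)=[0, 6, 8, 2, 5, 9, 1, 7, 4, 3]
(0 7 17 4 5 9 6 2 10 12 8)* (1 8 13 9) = (0 7 17 4 5 1 8)(2 10 12 13 9 6) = [7, 8, 10, 3, 5, 1, 2, 17, 0, 6, 12, 11, 13, 9, 14, 15, 16, 4]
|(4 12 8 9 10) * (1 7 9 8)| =|(1 7 9 10 4 12)| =6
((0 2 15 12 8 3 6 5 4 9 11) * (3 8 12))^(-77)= (0 6 11 3 9 15 4 2 5)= ((0 2 15 3 6 5 4 9 11))^(-77)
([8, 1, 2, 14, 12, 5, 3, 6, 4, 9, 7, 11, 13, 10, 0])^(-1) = [14, 1, 2, 6, 8, 5, 7, 10, 0, 9, 13, 11, 4, 12, 3]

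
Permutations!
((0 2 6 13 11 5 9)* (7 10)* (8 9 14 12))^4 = ((0 2 6 13 11 5 14 12 8 9)(7 10))^4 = (0 11 8 6 14)(2 5 9 13 12)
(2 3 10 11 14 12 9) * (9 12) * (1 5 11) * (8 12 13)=(1 5 11 14 9 2 3 10)(8 12 13)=[0, 5, 3, 10, 4, 11, 6, 7, 12, 2, 1, 14, 13, 8, 9]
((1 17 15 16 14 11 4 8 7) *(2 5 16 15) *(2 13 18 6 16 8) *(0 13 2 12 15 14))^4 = (0 16 6 18 13)(1 8 2)(4 11 14 15 12)(5 17 7)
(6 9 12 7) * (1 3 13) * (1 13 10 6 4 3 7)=[0, 7, 2, 10, 3, 5, 9, 4, 8, 12, 6, 11, 1, 13]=(13)(1 7 4 3 10 6 9 12)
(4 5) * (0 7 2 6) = (0 7 2 6)(4 5) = [7, 1, 6, 3, 5, 4, 0, 2]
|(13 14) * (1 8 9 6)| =4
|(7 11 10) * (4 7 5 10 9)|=4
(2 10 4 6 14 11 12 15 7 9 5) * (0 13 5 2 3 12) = (0 13 5 3 12 15 7 9 2 10 4 6 14 11) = [13, 1, 10, 12, 6, 3, 14, 9, 8, 2, 4, 0, 15, 5, 11, 7]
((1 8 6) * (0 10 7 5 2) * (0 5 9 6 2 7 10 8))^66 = ((10)(0 8 2 5 7 9 6 1))^66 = (10)(0 2 7 6)(1 8 5 9)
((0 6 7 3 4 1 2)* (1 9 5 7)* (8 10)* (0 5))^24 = (10)(0 3 2)(1 9 7)(4 5 6)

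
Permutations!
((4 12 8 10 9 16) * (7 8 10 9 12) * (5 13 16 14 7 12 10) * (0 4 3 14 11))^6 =(0 3)(4 14)(5 8)(7 12)(9 13)(11 16)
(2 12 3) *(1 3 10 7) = (1 3 2 12 10 7) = [0, 3, 12, 2, 4, 5, 6, 1, 8, 9, 7, 11, 10]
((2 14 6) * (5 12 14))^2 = ((2 5 12 14 6))^2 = (2 12 6 5 14)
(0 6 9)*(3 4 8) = (0 6 9)(3 4 8) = [6, 1, 2, 4, 8, 5, 9, 7, 3, 0]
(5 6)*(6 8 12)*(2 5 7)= (2 5 8 12 6 7)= [0, 1, 5, 3, 4, 8, 7, 2, 12, 9, 10, 11, 6]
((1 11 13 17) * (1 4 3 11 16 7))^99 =((1 16 7)(3 11 13 17 4))^99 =(3 4 17 13 11)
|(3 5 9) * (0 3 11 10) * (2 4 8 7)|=12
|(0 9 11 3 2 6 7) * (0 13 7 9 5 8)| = 30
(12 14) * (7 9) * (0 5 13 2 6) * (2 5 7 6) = [7, 1, 2, 3, 4, 13, 0, 9, 8, 6, 10, 11, 14, 5, 12] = (0 7 9 6)(5 13)(12 14)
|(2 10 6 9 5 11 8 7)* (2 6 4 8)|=9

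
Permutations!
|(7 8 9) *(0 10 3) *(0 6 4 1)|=6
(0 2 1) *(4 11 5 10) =(0 2 1)(4 11 5 10) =[2, 0, 1, 3, 11, 10, 6, 7, 8, 9, 4, 5]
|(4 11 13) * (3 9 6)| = |(3 9 6)(4 11 13)| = 3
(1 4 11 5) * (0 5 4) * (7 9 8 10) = (0 5 1)(4 11)(7 9 8 10) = [5, 0, 2, 3, 11, 1, 6, 9, 10, 8, 7, 4]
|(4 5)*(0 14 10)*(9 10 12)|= 10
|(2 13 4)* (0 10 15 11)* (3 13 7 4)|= 12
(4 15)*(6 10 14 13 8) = (4 15)(6 10 14 13 8) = [0, 1, 2, 3, 15, 5, 10, 7, 6, 9, 14, 11, 12, 8, 13, 4]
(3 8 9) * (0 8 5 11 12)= (0 8 9 3 5 11 12)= [8, 1, 2, 5, 4, 11, 6, 7, 9, 3, 10, 12, 0]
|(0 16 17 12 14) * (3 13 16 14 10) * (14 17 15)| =|(0 17 12 10 3 13 16 15 14)| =9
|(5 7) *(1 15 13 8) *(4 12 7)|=4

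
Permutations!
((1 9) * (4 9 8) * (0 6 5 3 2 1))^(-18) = ((0 6 5 3 2 1 8 4 9))^(-18) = (9)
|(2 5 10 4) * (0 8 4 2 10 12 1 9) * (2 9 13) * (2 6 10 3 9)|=|(0 8 4 3 9)(1 13 6 10 2 5 12)|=35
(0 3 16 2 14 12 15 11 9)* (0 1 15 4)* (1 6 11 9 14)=(0 3 16 2 1 15 9 6 11 14 12 4)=[3, 15, 1, 16, 0, 5, 11, 7, 8, 6, 10, 14, 4, 13, 12, 9, 2]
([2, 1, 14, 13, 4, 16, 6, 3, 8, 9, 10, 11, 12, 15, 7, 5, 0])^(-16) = [14, 1, 7, 15, 4, 0, 6, 13, 8, 9, 10, 11, 12, 5, 3, 16, 2]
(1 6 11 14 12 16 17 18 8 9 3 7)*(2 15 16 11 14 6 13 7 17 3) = (1 13 7)(2 15 16 3 17 18 8 9)(6 14 12 11) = [0, 13, 15, 17, 4, 5, 14, 1, 9, 2, 10, 6, 11, 7, 12, 16, 3, 18, 8]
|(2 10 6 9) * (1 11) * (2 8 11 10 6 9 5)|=15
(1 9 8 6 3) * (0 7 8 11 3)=(0 7 8 6)(1 9 11 3)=[7, 9, 2, 1, 4, 5, 0, 8, 6, 11, 10, 3]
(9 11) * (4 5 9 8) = (4 5 9 11 8) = [0, 1, 2, 3, 5, 9, 6, 7, 4, 11, 10, 8]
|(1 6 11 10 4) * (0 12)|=|(0 12)(1 6 11 10 4)|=10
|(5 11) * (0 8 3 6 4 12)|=6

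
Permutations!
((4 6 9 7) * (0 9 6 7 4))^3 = (0 7 4 9)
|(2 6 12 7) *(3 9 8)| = 12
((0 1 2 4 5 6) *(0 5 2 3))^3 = ((0 1 3)(2 4)(5 6))^3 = (2 4)(5 6)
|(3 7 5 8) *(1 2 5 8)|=3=|(1 2 5)(3 7 8)|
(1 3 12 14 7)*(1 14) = (1 3 12)(7 14) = [0, 3, 2, 12, 4, 5, 6, 14, 8, 9, 10, 11, 1, 13, 7]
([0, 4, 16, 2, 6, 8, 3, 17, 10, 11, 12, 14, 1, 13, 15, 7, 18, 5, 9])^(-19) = (1 10 5 7 14 9 16 3 4 12 8 17 15 11 18 2 6)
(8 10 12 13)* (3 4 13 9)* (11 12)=[0, 1, 2, 4, 13, 5, 6, 7, 10, 3, 11, 12, 9, 8]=(3 4 13 8 10 11 12 9)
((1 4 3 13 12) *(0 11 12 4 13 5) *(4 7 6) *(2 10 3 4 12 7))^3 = ((0 11 7 6 12 1 13 2 10 3 5))^3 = (0 6 13 3 11 12 2 5 7 1 10)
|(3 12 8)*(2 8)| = |(2 8 3 12)| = 4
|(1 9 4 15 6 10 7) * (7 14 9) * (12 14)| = |(1 7)(4 15 6 10 12 14 9)| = 14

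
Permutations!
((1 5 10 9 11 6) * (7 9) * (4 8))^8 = ((1 5 10 7 9 11 6)(4 8))^8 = (1 5 10 7 9 11 6)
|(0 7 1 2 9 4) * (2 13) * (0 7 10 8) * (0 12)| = 12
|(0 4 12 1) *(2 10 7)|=|(0 4 12 1)(2 10 7)|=12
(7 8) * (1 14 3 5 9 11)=(1 14 3 5 9 11)(7 8)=[0, 14, 2, 5, 4, 9, 6, 8, 7, 11, 10, 1, 12, 13, 3]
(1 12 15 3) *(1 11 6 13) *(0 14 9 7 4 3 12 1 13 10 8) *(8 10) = (0 14 9 7 4 3 11 6 8)(12 15) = [14, 1, 2, 11, 3, 5, 8, 4, 0, 7, 10, 6, 15, 13, 9, 12]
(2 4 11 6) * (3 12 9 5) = [0, 1, 4, 12, 11, 3, 2, 7, 8, 5, 10, 6, 9] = (2 4 11 6)(3 12 9 5)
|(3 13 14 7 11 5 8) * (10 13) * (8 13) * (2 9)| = 30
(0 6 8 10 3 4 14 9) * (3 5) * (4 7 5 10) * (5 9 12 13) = [6, 1, 2, 7, 14, 3, 8, 9, 4, 0, 10, 11, 13, 5, 12] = (0 6 8 4 14 12 13 5 3 7 9)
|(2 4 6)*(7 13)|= |(2 4 6)(7 13)|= 6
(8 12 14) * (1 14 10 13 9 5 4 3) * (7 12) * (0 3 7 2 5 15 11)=[3, 14, 5, 1, 7, 4, 6, 12, 2, 15, 13, 0, 10, 9, 8, 11]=(0 3 1 14 8 2 5 4 7 12 10 13 9 15 11)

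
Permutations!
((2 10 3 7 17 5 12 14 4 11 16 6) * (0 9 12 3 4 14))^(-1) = (0 12 9)(2 6 16 11 4 10)(3 5 17 7)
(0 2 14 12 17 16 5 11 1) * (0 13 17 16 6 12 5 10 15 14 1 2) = (1 13 17 6 12 16 10 15 14 5 11 2) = [0, 13, 1, 3, 4, 11, 12, 7, 8, 9, 15, 2, 16, 17, 5, 14, 10, 6]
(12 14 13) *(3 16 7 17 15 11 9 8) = (3 16 7 17 15 11 9 8)(12 14 13) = [0, 1, 2, 16, 4, 5, 6, 17, 3, 8, 10, 9, 14, 12, 13, 11, 7, 15]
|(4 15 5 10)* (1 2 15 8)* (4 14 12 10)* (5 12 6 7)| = 11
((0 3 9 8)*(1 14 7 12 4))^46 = (0 9)(1 14 7 12 4)(3 8)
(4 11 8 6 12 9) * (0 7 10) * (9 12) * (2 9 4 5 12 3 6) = (0 7 10)(2 9 5 12 3 6 4 11 8) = [7, 1, 9, 6, 11, 12, 4, 10, 2, 5, 0, 8, 3]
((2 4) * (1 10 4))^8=(10)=((1 10 4 2))^8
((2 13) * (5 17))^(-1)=(2 13)(5 17)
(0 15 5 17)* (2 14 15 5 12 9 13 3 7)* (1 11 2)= (0 5 17)(1 11 2 14 15 12 9 13 3 7)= [5, 11, 14, 7, 4, 17, 6, 1, 8, 13, 10, 2, 9, 3, 15, 12, 16, 0]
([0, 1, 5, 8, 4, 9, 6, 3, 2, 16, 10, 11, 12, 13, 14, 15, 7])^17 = [0, 1, 16, 5, 4, 7, 6, 2, 9, 3, 10, 11, 12, 13, 14, 15, 8]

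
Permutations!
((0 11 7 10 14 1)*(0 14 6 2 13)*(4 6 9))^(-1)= ((0 11 7 10 9 4 6 2 13)(1 14))^(-1)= (0 13 2 6 4 9 10 7 11)(1 14)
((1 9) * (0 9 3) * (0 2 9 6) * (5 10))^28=((0 6)(1 3 2 9)(5 10))^28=(10)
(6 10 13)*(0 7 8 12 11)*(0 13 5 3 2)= [7, 1, 0, 2, 4, 3, 10, 8, 12, 9, 5, 13, 11, 6]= (0 7 8 12 11 13 6 10 5 3 2)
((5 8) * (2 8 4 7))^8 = ((2 8 5 4 7))^8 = (2 4 8 7 5)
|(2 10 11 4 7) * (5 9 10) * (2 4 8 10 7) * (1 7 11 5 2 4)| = 10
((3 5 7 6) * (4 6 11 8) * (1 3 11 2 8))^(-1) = (1 11 6 4 8 2 7 5 3)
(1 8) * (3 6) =(1 8)(3 6) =[0, 8, 2, 6, 4, 5, 3, 7, 1]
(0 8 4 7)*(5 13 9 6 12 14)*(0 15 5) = [8, 1, 2, 3, 7, 13, 12, 15, 4, 6, 10, 11, 14, 9, 0, 5] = (0 8 4 7 15 5 13 9 6 12 14)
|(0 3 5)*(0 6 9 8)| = 6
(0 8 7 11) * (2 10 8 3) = (0 3 2 10 8 7 11) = [3, 1, 10, 2, 4, 5, 6, 11, 7, 9, 8, 0]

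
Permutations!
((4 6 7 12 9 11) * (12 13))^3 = ((4 6 7 13 12 9 11))^3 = (4 13 11 7 9 6 12)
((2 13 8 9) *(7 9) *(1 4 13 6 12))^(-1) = (1 12 6 2 9 7 8 13 4)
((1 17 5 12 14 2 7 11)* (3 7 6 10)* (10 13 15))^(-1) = (1 11 7 3 10 15 13 6 2 14 12 5 17)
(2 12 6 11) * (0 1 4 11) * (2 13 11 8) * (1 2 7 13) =(0 2 12 6)(1 4 8 7 13 11) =[2, 4, 12, 3, 8, 5, 0, 13, 7, 9, 10, 1, 6, 11]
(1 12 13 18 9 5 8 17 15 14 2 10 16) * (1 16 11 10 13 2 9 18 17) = (18)(1 12 2 13 17 15 14 9 5 8)(10 11) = [0, 12, 13, 3, 4, 8, 6, 7, 1, 5, 11, 10, 2, 17, 9, 14, 16, 15, 18]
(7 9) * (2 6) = (2 6)(7 9) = [0, 1, 6, 3, 4, 5, 2, 9, 8, 7]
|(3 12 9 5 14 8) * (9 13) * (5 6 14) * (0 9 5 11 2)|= |(0 9 6 14 8 3 12 13 5 11 2)|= 11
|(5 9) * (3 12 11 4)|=4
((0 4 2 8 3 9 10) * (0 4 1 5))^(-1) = (0 5 1)(2 4 10 9 3 8)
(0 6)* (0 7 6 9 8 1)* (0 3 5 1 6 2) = (0 9 8 6 7 2)(1 3 5) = [9, 3, 0, 5, 4, 1, 7, 2, 6, 8]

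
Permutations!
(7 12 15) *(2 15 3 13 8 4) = (2 15 7 12 3 13 8 4) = [0, 1, 15, 13, 2, 5, 6, 12, 4, 9, 10, 11, 3, 8, 14, 7]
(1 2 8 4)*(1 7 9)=(1 2 8 4 7 9)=[0, 2, 8, 3, 7, 5, 6, 9, 4, 1]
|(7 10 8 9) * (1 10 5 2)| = |(1 10 8 9 7 5 2)| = 7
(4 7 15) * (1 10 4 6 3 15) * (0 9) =(0 9)(1 10 4 7)(3 15 6) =[9, 10, 2, 15, 7, 5, 3, 1, 8, 0, 4, 11, 12, 13, 14, 6]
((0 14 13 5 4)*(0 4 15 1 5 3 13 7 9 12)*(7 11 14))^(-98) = ((0 7 9 12)(1 5 15)(3 13)(11 14))^(-98) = (0 9)(1 5 15)(7 12)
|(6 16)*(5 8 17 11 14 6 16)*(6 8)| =4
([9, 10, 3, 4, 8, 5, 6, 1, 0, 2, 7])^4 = (0 4 2)(1 10 7)(3 9 8)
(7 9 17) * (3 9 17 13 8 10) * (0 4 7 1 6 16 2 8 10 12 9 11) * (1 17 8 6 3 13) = (17)(0 4 7 8 12 9 1 3 11)(2 6 16)(10 13) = [4, 3, 6, 11, 7, 5, 16, 8, 12, 1, 13, 0, 9, 10, 14, 15, 2, 17]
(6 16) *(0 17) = (0 17)(6 16) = [17, 1, 2, 3, 4, 5, 16, 7, 8, 9, 10, 11, 12, 13, 14, 15, 6, 0]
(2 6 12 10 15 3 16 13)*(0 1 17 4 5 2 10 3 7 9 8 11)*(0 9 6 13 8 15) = (0 1 17 4 5 2 13 10)(3 16 8 11 9 15 7 6 12) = [1, 17, 13, 16, 5, 2, 12, 6, 11, 15, 0, 9, 3, 10, 14, 7, 8, 4]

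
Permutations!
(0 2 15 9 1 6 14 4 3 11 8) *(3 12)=[2, 6, 15, 11, 12, 5, 14, 7, 0, 1, 10, 8, 3, 13, 4, 9]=(0 2 15 9 1 6 14 4 12 3 11 8)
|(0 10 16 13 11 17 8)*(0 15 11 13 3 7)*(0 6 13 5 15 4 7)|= 36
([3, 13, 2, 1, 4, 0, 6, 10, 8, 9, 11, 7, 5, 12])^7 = [3, 13, 2, 1, 4, 0, 6, 10, 8, 9, 11, 7, 5, 12]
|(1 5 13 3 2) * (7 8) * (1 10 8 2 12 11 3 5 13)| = |(1 13 5)(2 10 8 7)(3 12 11)| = 12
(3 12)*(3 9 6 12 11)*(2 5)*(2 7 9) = (2 5 7 9 6 12)(3 11) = [0, 1, 5, 11, 4, 7, 12, 9, 8, 6, 10, 3, 2]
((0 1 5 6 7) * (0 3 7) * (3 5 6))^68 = (0 6 1)(3 5 7)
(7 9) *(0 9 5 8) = (0 9 7 5 8) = [9, 1, 2, 3, 4, 8, 6, 5, 0, 7]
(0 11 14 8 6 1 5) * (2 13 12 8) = (0 11 14 2 13 12 8 6 1 5) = [11, 5, 13, 3, 4, 0, 1, 7, 6, 9, 10, 14, 8, 12, 2]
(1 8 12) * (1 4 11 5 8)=(4 11 5 8 12)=[0, 1, 2, 3, 11, 8, 6, 7, 12, 9, 10, 5, 4]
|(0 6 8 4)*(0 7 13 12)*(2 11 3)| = |(0 6 8 4 7 13 12)(2 11 3)| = 21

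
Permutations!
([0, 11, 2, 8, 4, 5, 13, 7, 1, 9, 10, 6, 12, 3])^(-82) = [0, 6, 2, 1, 4, 5, 3, 7, 11, 9, 10, 13, 12, 8]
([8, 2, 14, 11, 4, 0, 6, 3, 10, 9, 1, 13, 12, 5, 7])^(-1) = (0 5 13 11 3 7 14 2 1 10 8)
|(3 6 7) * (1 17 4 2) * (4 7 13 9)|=|(1 17 7 3 6 13 9 4 2)|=9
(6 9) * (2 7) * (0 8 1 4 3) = (0 8 1 4 3)(2 7)(6 9) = [8, 4, 7, 0, 3, 5, 9, 2, 1, 6]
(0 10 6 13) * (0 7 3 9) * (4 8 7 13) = (13)(0 10 6 4 8 7 3 9) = [10, 1, 2, 9, 8, 5, 4, 3, 7, 0, 6, 11, 12, 13]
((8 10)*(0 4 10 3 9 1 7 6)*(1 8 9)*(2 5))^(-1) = (0 6 7 1 3 8 9 10 4)(2 5)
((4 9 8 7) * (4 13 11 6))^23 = ((4 9 8 7 13 11 6))^23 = (4 8 13 6 9 7 11)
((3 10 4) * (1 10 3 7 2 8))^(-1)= (1 8 2 7 4 10)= ((1 10 4 7 2 8))^(-1)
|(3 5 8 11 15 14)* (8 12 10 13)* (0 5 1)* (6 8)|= |(0 5 12 10 13 6 8 11 15 14 3 1)|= 12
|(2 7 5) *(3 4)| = |(2 7 5)(3 4)| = 6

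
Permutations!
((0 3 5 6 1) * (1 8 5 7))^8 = ((0 3 7 1)(5 6 8))^8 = (5 8 6)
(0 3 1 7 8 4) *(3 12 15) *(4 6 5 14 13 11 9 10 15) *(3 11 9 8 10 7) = (0 12 4)(1 3)(5 14 13 9 7 10 15 11 8 6) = [12, 3, 2, 1, 0, 14, 5, 10, 6, 7, 15, 8, 4, 9, 13, 11]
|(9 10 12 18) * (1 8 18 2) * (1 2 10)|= |(1 8 18 9)(10 12)|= 4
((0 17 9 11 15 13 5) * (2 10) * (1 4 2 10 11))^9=((0 17 9 1 4 2 11 15 13 5))^9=(0 5 13 15 11 2 4 1 9 17)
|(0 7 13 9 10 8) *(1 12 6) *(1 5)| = |(0 7 13 9 10 8)(1 12 6 5)| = 12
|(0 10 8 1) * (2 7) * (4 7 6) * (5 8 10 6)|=|(10)(0 6 4 7 2 5 8 1)|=8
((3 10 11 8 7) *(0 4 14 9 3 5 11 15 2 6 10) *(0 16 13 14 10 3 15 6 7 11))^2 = (0 10 3 13 9 2 5 4 6 16 14 15 7)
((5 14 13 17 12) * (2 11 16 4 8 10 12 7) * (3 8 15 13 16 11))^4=((2 3 8 10 12 5 14 16 4 15 13 17 7))^4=(2 12 4 7 10 16 17 8 14 13 3 5 15)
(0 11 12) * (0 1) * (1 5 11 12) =(0 12 5 11 1) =[12, 0, 2, 3, 4, 11, 6, 7, 8, 9, 10, 1, 5]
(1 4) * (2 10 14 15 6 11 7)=(1 4)(2 10 14 15 6 11 7)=[0, 4, 10, 3, 1, 5, 11, 2, 8, 9, 14, 7, 12, 13, 15, 6]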